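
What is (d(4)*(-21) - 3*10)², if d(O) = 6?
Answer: 24336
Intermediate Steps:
(d(4)*(-21) - 3*10)² = (6*(-21) - 3*10)² = (-126 - 30)² = (-156)² = 24336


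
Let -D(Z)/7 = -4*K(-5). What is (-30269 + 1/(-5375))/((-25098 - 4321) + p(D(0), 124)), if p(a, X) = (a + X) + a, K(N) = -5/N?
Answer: 23242268/22451375 ≈ 1.0352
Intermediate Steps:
D(Z) = 28 (D(Z) = -(-28)*(-5/(-5)) = -(-28)*(-5*(-1/5)) = -(-28) = -7*(-4) = 28)
p(a, X) = X + 2*a (p(a, X) = (X + a) + a = X + 2*a)
(-30269 + 1/(-5375))/((-25098 - 4321) + p(D(0), 124)) = (-30269 + 1/(-5375))/((-25098 - 4321) + (124 + 2*28)) = (-30269 - 1/5375)/(-29419 + (124 + 56)) = -162695876/(5375*(-29419 + 180)) = -162695876/5375/(-29239) = -162695876/5375*(-1/29239) = 23242268/22451375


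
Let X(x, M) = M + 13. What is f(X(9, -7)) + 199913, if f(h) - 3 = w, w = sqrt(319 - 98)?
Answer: 199916 + sqrt(221) ≈ 1.9993e+5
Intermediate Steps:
X(x, M) = 13 + M
w = sqrt(221) ≈ 14.866
f(h) = 3 + sqrt(221)
f(X(9, -7)) + 199913 = (3 + sqrt(221)) + 199913 = 199916 + sqrt(221)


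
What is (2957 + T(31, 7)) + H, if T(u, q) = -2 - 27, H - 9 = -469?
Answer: 2468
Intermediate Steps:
H = -460 (H = 9 - 469 = -460)
T(u, q) = -29
(2957 + T(31, 7)) + H = (2957 - 29) - 460 = 2928 - 460 = 2468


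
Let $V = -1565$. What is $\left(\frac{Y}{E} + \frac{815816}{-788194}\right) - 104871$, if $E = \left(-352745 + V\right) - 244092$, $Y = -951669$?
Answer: $- \frac{24731432639578897}{235828432994} \approx -1.0487 \cdot 10^{5}$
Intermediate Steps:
$E = -598402$ ($E = \left(-352745 - 1565\right) - 244092 = -354310 - 244092 = -598402$)
$\left(\frac{Y}{E} + \frac{815816}{-788194}\right) - 104871 = \left(- \frac{951669}{-598402} + \frac{815816}{-788194}\right) - 104871 = \left(\left(-951669\right) \left(- \frac{1}{598402}\right) + 815816 \left(- \frac{1}{788194}\right)\right) - 104871 = \left(\frac{951669}{598402} - \frac{407908}{394097}\right) - 104871 = \frac{130956934877}{235828432994} - 104871 = - \frac{24731432639578897}{235828432994}$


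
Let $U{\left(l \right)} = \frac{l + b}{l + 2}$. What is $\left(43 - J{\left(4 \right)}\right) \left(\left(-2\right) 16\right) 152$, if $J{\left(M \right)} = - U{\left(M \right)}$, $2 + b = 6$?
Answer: $- \frac{646912}{3} \approx -2.1564 \cdot 10^{5}$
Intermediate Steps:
$b = 4$ ($b = -2 + 6 = 4$)
$U{\left(l \right)} = \frac{4 + l}{2 + l}$ ($U{\left(l \right)} = \frac{l + 4}{l + 2} = \frac{4 + l}{2 + l}$)
$J{\left(M \right)} = - \frac{4 + M}{2 + M}$
$\left(43 - J{\left(4 \right)}\right) \left(\left(-2\right) 16\right) 152 = \left(43 - \frac{-4 - 4}{2 + 4}\right) \left(\left(-2\right) 16\right) 152 = \left(43 - \frac{-4 - 4}{6}\right) \left(-32\right) 152 = \left(43 - \frac{1}{6} \left(-8\right)\right) \left(-32\right) 152 = \left(43 - - \frac{4}{3}\right) \left(-32\right) 152 = \left(43 + \frac{4}{3}\right) \left(-32\right) 152 = \frac{133}{3} \left(-32\right) 152 = \left(- \frac{4256}{3}\right) 152 = - \frac{646912}{3}$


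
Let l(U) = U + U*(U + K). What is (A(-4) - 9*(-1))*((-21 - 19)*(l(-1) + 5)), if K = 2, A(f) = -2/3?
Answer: -1000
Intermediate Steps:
A(f) = -2/3 (A(f) = -2*1/3 = -2/3)
l(U) = U + U*(2 + U) (l(U) = U + U*(U + 2) = U + U*(2 + U))
(A(-4) - 9*(-1))*((-21 - 19)*(l(-1) + 5)) = (-2/3 - 9*(-1))*((-21 - 19)*(-(3 - 1) + 5)) = (-2/3 + 9)*(-40*(-1*2 + 5)) = 25*(-40*(-2 + 5))/3 = 25*(-40*3)/3 = (25/3)*(-120) = -1000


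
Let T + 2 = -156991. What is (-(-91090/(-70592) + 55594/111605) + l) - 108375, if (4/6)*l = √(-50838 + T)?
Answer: -426918937715549/3939210080 + 219*I*√39/2 ≈ -1.0838e+5 + 683.83*I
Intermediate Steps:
T = -156993 (T = -2 - 156991 = -156993)
l = 219*I*√39/2 (l = 3*√(-50838 - 156993)/2 = 3*√(-207831)/2 = 3*(73*I*√39)/2 = 219*I*√39/2 ≈ 683.83*I)
(-(-91090/(-70592) + 55594/111605) + l) - 108375 = (-(-91090/(-70592) + 55594/111605) + 219*I*√39/2) - 108375 = (-(-91090*(-1/70592) + 55594*(1/111605)) + 219*I*√39/2) - 108375 = (-(45545/35296 + 55594/111605) + 219*I*√39/2) - 108375 = (-1*7045295549/3939210080 + 219*I*√39/2) - 108375 = (-7045295549/3939210080 + 219*I*√39/2) - 108375 = -426918937715549/3939210080 + 219*I*√39/2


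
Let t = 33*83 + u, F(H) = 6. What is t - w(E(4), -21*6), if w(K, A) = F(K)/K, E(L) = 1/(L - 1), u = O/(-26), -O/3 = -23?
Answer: 70677/26 ≈ 2718.3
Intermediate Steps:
O = 69 (O = -3*(-23) = 69)
u = -69/26 (u = 69/(-26) = 69*(-1/26) = -69/26 ≈ -2.6538)
E(L) = 1/(-1 + L)
t = 71145/26 (t = 33*83 - 69/26 = 2739 - 69/26 = 71145/26 ≈ 2736.3)
w(K, A) = 6/K
t - w(E(4), -21*6) = 71145/26 - 6/(1/(-1 + 4)) = 71145/26 - 6/(1/3) = 71145/26 - 6/⅓ = 71145/26 - 6*3 = 71145/26 - 1*18 = 71145/26 - 18 = 70677/26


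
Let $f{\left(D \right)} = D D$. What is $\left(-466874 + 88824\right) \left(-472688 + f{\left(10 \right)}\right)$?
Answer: $178661893400$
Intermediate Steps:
$f{\left(D \right)} = D^{2}$
$\left(-466874 + 88824\right) \left(-472688 + f{\left(10 \right)}\right) = \left(-466874 + 88824\right) \left(-472688 + 10^{2}\right) = - 378050 \left(-472688 + 100\right) = \left(-378050\right) \left(-472588\right) = 178661893400$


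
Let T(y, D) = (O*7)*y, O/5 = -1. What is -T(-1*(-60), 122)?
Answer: 2100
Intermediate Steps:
O = -5 (O = 5*(-1) = -5)
T(y, D) = -35*y (T(y, D) = (-5*7)*y = -35*y)
-T(-1*(-60), 122) = -(-35)*(-1*(-60)) = -(-35)*60 = -1*(-2100) = 2100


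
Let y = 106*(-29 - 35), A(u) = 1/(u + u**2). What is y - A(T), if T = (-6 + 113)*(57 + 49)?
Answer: -872777243905/128652306 ≈ -6784.0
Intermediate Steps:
T = 11342 (T = 107*106 = 11342)
y = -6784 (y = 106*(-64) = -6784)
y - A(T) = -6784 - 1/(11342*(1 + 11342)) = -6784 - 1/(11342*11343) = -6784 - 1*1/128652306 = -6784 - 1/128652306 = -872777243905/128652306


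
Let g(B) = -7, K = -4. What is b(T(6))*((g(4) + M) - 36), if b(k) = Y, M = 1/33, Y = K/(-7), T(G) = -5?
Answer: -5672/231 ≈ -24.554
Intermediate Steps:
Y = 4/7 (Y = -4/(-7) = -4*(-⅐) = 4/7 ≈ 0.57143)
M = 1/33 ≈ 0.030303
b(k) = 4/7
b(T(6))*((g(4) + M) - 36) = 4*((-7 + 1/33) - 36)/7 = 4*(-230/33 - 36)/7 = (4/7)*(-1418/33) = -5672/231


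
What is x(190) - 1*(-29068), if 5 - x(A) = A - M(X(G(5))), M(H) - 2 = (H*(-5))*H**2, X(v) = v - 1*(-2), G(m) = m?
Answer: 27170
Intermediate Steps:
X(v) = 2 + v (X(v) = v + 2 = 2 + v)
M(H) = 2 - 5*H**3 (M(H) = 2 + (H*(-5))*H**2 = 2 + (-5*H)*H**2 = 2 - 5*H**3)
x(A) = -1708 - A (x(A) = 5 - (A - (2 - 5*(2 + 5)**3)) = 5 - (A - (2 - 5*7**3)) = 5 - (A - (2 - 5*343)) = 5 - (A - (2 - 1715)) = 5 - (A - 1*(-1713)) = 5 - (A + 1713) = 5 - (1713 + A) = 5 + (-1713 - A) = -1708 - A)
x(190) - 1*(-29068) = (-1708 - 1*190) - 1*(-29068) = (-1708 - 190) + 29068 = -1898 + 29068 = 27170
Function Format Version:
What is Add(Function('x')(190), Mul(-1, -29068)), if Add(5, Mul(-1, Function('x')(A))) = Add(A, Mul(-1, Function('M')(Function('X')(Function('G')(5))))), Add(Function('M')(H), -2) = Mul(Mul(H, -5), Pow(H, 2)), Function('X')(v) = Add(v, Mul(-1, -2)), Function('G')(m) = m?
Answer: 27170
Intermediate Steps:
Function('X')(v) = Add(2, v) (Function('X')(v) = Add(v, 2) = Add(2, v))
Function('M')(H) = Add(2, Mul(-5, Pow(H, 3))) (Function('M')(H) = Add(2, Mul(Mul(H, -5), Pow(H, 2))) = Add(2, Mul(Mul(-5, H), Pow(H, 2))) = Add(2, Mul(-5, Pow(H, 3))))
Function('x')(A) = Add(-1708, Mul(-1, A)) (Function('x')(A) = Add(5, Mul(-1, Add(A, Mul(-1, Add(2, Mul(-5, Pow(Add(2, 5), 3))))))) = Add(5, Mul(-1, Add(A, Mul(-1, Add(2, Mul(-5, Pow(7, 3))))))) = Add(5, Mul(-1, Add(A, Mul(-1, Add(2, Mul(-5, 343)))))) = Add(5, Mul(-1, Add(A, Mul(-1, Add(2, -1715))))) = Add(5, Mul(-1, Add(A, Mul(-1, -1713)))) = Add(5, Mul(-1, Add(A, 1713))) = Add(5, Mul(-1, Add(1713, A))) = Add(5, Add(-1713, Mul(-1, A))) = Add(-1708, Mul(-1, A)))
Add(Function('x')(190), Mul(-1, -29068)) = Add(Add(-1708, Mul(-1, 190)), Mul(-1, -29068)) = Add(Add(-1708, -190), 29068) = Add(-1898, 29068) = 27170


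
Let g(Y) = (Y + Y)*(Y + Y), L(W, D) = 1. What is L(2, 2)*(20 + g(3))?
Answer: 56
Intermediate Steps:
g(Y) = 4*Y² (g(Y) = (2*Y)*(2*Y) = 4*Y²)
L(2, 2)*(20 + g(3)) = 1*(20 + 4*3²) = 1*(20 + 4*9) = 1*(20 + 36) = 1*56 = 56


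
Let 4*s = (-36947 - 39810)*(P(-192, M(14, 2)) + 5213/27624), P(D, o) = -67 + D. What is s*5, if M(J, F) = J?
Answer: 2743833630355/110496 ≈ 2.4832e+7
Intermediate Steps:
s = 548766726071/110496 (s = ((-36947 - 39810)*((-67 - 192) + 5213/27624))/4 = (-76757*(-259 + 5213*(1/27624)))/4 = (-76757*(-259 + 5213/27624))/4 = (-76757*(-7149403/27624))/4 = (¼)*(548766726071/27624) = 548766726071/110496 ≈ 4.9664e+6)
s*5 = (548766726071/110496)*5 = 2743833630355/110496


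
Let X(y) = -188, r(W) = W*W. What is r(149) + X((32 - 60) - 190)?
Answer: 22013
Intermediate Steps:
r(W) = W²
r(149) + X((32 - 60) - 190) = 149² - 188 = 22201 - 188 = 22013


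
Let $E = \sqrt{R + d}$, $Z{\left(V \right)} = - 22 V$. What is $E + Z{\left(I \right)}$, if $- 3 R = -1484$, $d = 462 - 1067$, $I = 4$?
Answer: $-88 + \frac{i \sqrt{993}}{3} \approx -88.0 + 10.504 i$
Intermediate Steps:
$d = -605$ ($d = 462 - 1067 = -605$)
$R = \frac{1484}{3}$ ($R = \left(- \frac{1}{3}\right) \left(-1484\right) = \frac{1484}{3} \approx 494.67$)
$E = \frac{i \sqrt{993}}{3}$ ($E = \sqrt{\frac{1484}{3} - 605} = \sqrt{- \frac{331}{3}} = \frac{i \sqrt{993}}{3} \approx 10.504 i$)
$E + Z{\left(I \right)} = \frac{i \sqrt{993}}{3} - 88 = -88 + \frac{i \sqrt{993}}{3}$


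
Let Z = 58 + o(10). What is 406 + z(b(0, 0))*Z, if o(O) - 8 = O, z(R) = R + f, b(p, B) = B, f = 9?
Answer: 1090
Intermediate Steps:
z(R) = 9 + R (z(R) = R + 9 = 9 + R)
o(O) = 8 + O
Z = 76 (Z = 58 + (8 + 10) = 58 + 18 = 76)
406 + z(b(0, 0))*Z = 406 + (9 + 0)*76 = 406 + 9*76 = 406 + 684 = 1090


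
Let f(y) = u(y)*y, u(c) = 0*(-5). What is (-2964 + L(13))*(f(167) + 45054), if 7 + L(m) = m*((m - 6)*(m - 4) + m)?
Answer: -89342082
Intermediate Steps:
u(c) = 0
L(m) = -7 + m*(m + (-6 + m)*(-4 + m)) (L(m) = -7 + m*((m - 6)*(m - 4) + m) = -7 + m*((-6 + m)*(-4 + m) + m) = -7 + m*(m + (-6 + m)*(-4 + m)))
f(y) = 0 (f(y) = 0*y = 0)
(-2964 + L(13))*(f(167) + 45054) = (-2964 + (-7 + 13**3 - 9*13**2 + 24*13))*(0 + 45054) = (-2964 + (-7 + 2197 - 9*169 + 312))*45054 = (-2964 + (-7 + 2197 - 1521 + 312))*45054 = (-2964 + 981)*45054 = -1983*45054 = -89342082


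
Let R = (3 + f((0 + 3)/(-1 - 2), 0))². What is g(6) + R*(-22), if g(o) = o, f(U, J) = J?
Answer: -192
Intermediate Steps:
R = 9 (R = (3 + 0)² = 3² = 9)
g(6) + R*(-22) = 6 + 9*(-22) = 6 - 198 = -192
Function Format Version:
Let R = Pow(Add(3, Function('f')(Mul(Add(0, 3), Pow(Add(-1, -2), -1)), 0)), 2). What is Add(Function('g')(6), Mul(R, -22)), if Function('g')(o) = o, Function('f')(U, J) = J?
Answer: -192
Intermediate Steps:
R = 9 (R = Pow(Add(3, 0), 2) = Pow(3, 2) = 9)
Add(Function('g')(6), Mul(R, -22)) = Add(6, Mul(9, -22)) = Add(6, -198) = -192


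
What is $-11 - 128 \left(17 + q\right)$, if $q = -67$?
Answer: $6389$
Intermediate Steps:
$-11 - 128 \left(17 + q\right) = -11 - 128 \left(17 - 67\right) = -11 - -6400 = -11 + 6400 = 6389$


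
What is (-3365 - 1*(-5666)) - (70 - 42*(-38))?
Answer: 635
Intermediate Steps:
(-3365 - 1*(-5666)) - (70 - 42*(-38)) = (-3365 + 5666) - (70 + 1596) = 2301 - 1*1666 = 2301 - 1666 = 635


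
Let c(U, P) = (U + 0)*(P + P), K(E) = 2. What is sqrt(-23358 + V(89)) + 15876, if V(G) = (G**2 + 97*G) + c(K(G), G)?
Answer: 15876 + 4*I*sqrt(403) ≈ 15876.0 + 80.299*I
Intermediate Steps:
c(U, P) = 2*P*U (c(U, P) = U*(2*P) = 2*P*U)
V(G) = G**2 + 101*G (V(G) = (G**2 + 97*G) + 2*G*2 = (G**2 + 97*G) + 4*G = G**2 + 101*G)
sqrt(-23358 + V(89)) + 15876 = sqrt(-23358 + 89*(101 + 89)) + 15876 = sqrt(-23358 + 89*190) + 15876 = sqrt(-23358 + 16910) + 15876 = sqrt(-6448) + 15876 = 4*I*sqrt(403) + 15876 = 15876 + 4*I*sqrt(403)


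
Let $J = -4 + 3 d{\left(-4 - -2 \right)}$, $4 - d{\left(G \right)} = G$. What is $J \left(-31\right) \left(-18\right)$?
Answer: $7812$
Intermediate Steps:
$d{\left(G \right)} = 4 - G$
$J = 14$ ($J = -4 + 3 \left(4 - \left(-4 - -2\right)\right) = -4 + 3 \left(4 - \left(-4 + 2\right)\right) = -4 + 3 \left(4 - -2\right) = -4 + 3 \left(4 + 2\right) = -4 + 3 \cdot 6 = -4 + 18 = 14$)
$J \left(-31\right) \left(-18\right) = 14 \left(-31\right) \left(-18\right) = \left(-434\right) \left(-18\right) = 7812$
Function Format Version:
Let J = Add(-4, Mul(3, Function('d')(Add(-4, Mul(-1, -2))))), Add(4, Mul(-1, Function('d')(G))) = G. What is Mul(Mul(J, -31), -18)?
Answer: 7812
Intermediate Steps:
Function('d')(G) = Add(4, Mul(-1, G))
J = 14 (J = Add(-4, Mul(3, Add(4, Mul(-1, Add(-4, Mul(-1, -2)))))) = Add(-4, Mul(3, Add(4, Mul(-1, Add(-4, 2))))) = Add(-4, Mul(3, Add(4, Mul(-1, -2)))) = Add(-4, Mul(3, Add(4, 2))) = Add(-4, Mul(3, 6)) = Add(-4, 18) = 14)
Mul(Mul(J, -31), -18) = Mul(Mul(14, -31), -18) = Mul(-434, -18) = 7812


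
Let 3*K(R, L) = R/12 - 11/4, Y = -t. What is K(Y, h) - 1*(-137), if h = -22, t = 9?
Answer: 815/6 ≈ 135.83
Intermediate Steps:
Y = -9 (Y = -1*9 = -9)
K(R, L) = -11/12 + R/36 (K(R, L) = (R/12 - 11/4)/3 = (-11/4 + R/12)/3 = -11/12 + R/36)
K(Y, h) - 1*(-137) = (-11/12 + (1/36)*(-9)) - 1*(-137) = (-11/12 - ¼) + 137 = -7/6 + 137 = 815/6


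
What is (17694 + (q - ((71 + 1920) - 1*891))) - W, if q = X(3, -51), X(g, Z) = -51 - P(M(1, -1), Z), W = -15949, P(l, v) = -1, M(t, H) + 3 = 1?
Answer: 32493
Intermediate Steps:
M(t, H) = -2 (M(t, H) = -3 + 1 = -2)
X(g, Z) = -50 (X(g, Z) = -51 - 1*(-1) = -51 + 1 = -50)
q = -50
(17694 + (q - ((71 + 1920) - 1*891))) - W = (17694 + (-50 - ((71 + 1920) - 1*891))) - 1*(-15949) = (17694 + (-50 - (1991 - 891))) + 15949 = (17694 + (-50 - 1*1100)) + 15949 = (17694 + (-50 - 1100)) + 15949 = (17694 - 1150) + 15949 = 16544 + 15949 = 32493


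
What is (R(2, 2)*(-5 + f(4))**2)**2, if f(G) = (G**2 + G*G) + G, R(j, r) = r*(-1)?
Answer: 3694084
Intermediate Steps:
R(j, r) = -r
f(G) = G + 2*G**2 (f(G) = (G**2 + G**2) + G = 2*G**2 + G = G + 2*G**2)
(R(2, 2)*(-5 + f(4))**2)**2 = ((-1*2)*(-5 + 4*(1 + 2*4))**2)**2 = (-2*(-5 + 4*(1 + 8))**2)**2 = (-2*(-5 + 4*9)**2)**2 = (-2*(-5 + 36)**2)**2 = (-2*31**2)**2 = (-2*961)**2 = (-1922)**2 = 3694084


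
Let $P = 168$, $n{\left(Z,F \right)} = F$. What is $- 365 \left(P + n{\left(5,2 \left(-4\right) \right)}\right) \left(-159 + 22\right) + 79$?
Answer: $8000879$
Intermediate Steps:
$- 365 \left(P + n{\left(5,2 \left(-4\right) \right)}\right) \left(-159 + 22\right) + 79 = - 365 \left(168 + 2 \left(-4\right)\right) \left(-159 + 22\right) + 79 = - 365 \left(168 - 8\right) \left(-137\right) + 79 = - 365 \cdot 160 \left(-137\right) + 79 = \left(-365\right) \left(-21920\right) + 79 = 8000800 + 79 = 8000879$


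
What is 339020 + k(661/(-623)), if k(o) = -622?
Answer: 338398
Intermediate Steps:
339020 + k(661/(-623)) = 339020 - 622 = 338398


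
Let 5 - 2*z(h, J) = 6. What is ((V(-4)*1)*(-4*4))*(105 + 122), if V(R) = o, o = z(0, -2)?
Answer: 1816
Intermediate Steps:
z(h, J) = -1/2 (z(h, J) = 5/2 - 1/2*6 = 5/2 - 3 = -1/2)
o = -1/2 ≈ -0.50000
V(R) = -1/2
((V(-4)*1)*(-4*4))*(105 + 122) = ((-1/2*1)*(-4*4))*(105 + 122) = -1/2*(-16)*227 = 8*227 = 1816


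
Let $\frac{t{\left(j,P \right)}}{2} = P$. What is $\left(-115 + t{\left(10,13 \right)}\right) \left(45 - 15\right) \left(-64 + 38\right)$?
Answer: $69420$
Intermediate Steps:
$t{\left(j,P \right)} = 2 P$
$\left(-115 + t{\left(10,13 \right)}\right) \left(45 - 15\right) \left(-64 + 38\right) = \left(-115 + 2 \cdot 13\right) \left(45 - 15\right) \left(-64 + 38\right) = \left(-115 + 26\right) 30 \left(-26\right) = \left(-89\right) \left(-780\right) = 69420$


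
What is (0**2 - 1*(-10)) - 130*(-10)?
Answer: 1310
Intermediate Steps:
(0**2 - 1*(-10)) - 130*(-10) = (0 + 10) + 1300 = 10 + 1300 = 1310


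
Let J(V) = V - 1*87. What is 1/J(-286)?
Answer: -1/373 ≈ -0.0026810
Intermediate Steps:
J(V) = -87 + V (J(V) = V - 87 = -87 + V)
1/J(-286) = 1/(-87 - 286) = 1/(-373) = -1/373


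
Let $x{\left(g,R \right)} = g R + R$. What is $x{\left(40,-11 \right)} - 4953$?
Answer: $-5404$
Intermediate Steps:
$x{\left(g,R \right)} = R + R g$ ($x{\left(g,R \right)} = R g + R = R + R g$)
$x{\left(40,-11 \right)} - 4953 = - 11 \left(1 + 40\right) - 4953 = \left(-11\right) 41 - 4953 = -451 - 4953 = -5404$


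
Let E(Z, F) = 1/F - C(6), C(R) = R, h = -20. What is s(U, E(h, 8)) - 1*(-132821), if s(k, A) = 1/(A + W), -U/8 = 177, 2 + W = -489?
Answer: 527963467/3975 ≈ 1.3282e+5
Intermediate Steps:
W = -491 (W = -2 - 489 = -491)
E(Z, F) = -6 + 1/F (E(Z, F) = 1/F - 1*6 = 1/F - 6 = -6 + 1/F)
U = -1416 (U = -8*177 = -1416)
s(k, A) = 1/(-491 + A) (s(k, A) = 1/(A - 491) = 1/(-491 + A))
s(U, E(h, 8)) - 1*(-132821) = 1/(-491 + (-6 + 1/8)) - 1*(-132821) = 1/(-491 + (-6 + 1/8)) + 132821 = 1/(-491 - 47/8) + 132821 = 1/(-3975/8) + 132821 = -8/3975 + 132821 = 527963467/3975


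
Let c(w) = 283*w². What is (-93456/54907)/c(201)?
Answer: -10384/69753139009 ≈ -1.4887e-7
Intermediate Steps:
(-93456/54907)/c(201) = (-93456/54907)/((283*201²)) = (-93456*1/54907)/((283*40401)) = -93456/54907/11433483 = -93456/54907*1/11433483 = -10384/69753139009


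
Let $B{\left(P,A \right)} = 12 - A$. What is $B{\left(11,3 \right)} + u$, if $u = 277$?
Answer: $286$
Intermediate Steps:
$B{\left(11,3 \right)} + u = \left(12 - 3\right) + 277 = 9 + 277 = 286$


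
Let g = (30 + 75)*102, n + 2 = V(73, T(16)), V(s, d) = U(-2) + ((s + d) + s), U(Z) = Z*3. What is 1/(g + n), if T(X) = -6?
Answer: 1/10842 ≈ 9.2234e-5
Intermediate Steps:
U(Z) = 3*Z
V(s, d) = -6 + d + 2*s (V(s, d) = 3*(-2) + ((s + d) + s) = -6 + ((d + s) + s) = -6 + (d + 2*s) = -6 + d + 2*s)
n = 132 (n = -2 + (-6 - 6 + 2*73) = -2 + (-6 - 6 + 146) = -2 + 134 = 132)
g = 10710 (g = 105*102 = 10710)
1/(g + n) = 1/(10710 + 132) = 1/10842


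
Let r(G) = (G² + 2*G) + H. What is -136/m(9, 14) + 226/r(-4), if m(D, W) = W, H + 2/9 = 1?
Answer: 8866/553 ≈ 16.033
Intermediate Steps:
H = 7/9 (H = -2/9 + 1 = 7/9 ≈ 0.77778)
r(G) = 7/9 + G² + 2*G (r(G) = (G² + 2*G) + 7/9 = 7/9 + G² + 2*G)
-136/m(9, 14) + 226/r(-4) = -136/14 + 226/(7/9 + (-4)² + 2*(-4)) = -136*1/14 + 226/(7/9 + 16 - 8) = -68/7 + 226/(79/9) = -68/7 + 226*(9/79) = -68/7 + 2034/79 = 8866/553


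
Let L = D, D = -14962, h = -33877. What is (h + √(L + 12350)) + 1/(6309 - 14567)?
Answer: -279756267/8258 + 2*I*√653 ≈ -33877.0 + 51.108*I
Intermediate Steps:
L = -14962
(h + √(L + 12350)) + 1/(6309 - 14567) = (-33877 + √(-14962 + 12350)) + 1/(6309 - 14567) = (-33877 + √(-2612)) + 1/(-8258) = (-33877 + 2*I*√653) - 1/8258 = -279756267/8258 + 2*I*√653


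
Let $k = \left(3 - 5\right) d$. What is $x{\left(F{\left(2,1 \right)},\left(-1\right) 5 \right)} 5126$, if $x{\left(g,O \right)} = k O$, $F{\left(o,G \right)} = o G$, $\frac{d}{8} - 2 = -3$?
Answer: $-410080$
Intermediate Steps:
$d = -8$ ($d = 16 + 8 \left(-3\right) = 16 - 24 = -8$)
$F{\left(o,G \right)} = G o$
$k = 16$ ($k = \left(3 - 5\right) \left(-8\right) = \left(-2\right) \left(-8\right) = 16$)
$x{\left(g,O \right)} = 16 O$
$x{\left(F{\left(2,1 \right)},\left(-1\right) 5 \right)} 5126 = 16 \left(\left(-1\right) 5\right) 5126 = 16 \left(-5\right) 5126 = \left(-80\right) 5126 = -410080$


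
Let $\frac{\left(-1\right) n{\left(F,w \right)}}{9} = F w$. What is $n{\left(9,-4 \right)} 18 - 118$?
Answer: $5714$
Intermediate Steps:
$n{\left(F,w \right)} = - 9 F w$
$n{\left(9,-4 \right)} 18 - 118 = \left(-9\right) 9 \left(-4\right) 18 - 118 = 324 \cdot 18 - 118 = 5832 - 118 = 5714$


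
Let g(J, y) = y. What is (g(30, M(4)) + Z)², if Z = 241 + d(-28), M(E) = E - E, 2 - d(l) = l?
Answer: 73441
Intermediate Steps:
d(l) = 2 - l
M(E) = 0
Z = 271 (Z = 241 + (2 - 1*(-28)) = 241 + (2 + 28) = 241 + 30 = 271)
(g(30, M(4)) + Z)² = (0 + 271)² = 271² = 73441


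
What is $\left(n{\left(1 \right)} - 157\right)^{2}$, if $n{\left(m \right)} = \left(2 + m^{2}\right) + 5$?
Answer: $22201$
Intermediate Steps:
$n{\left(m \right)} = 7 + m^{2}$
$\left(n{\left(1 \right)} - 157\right)^{2} = \left(\left(7 + 1^{2}\right) - 157\right)^{2} = \left(\left(7 + 1\right) - 157\right)^{2} = \left(8 - 157\right)^{2} = \left(-149\right)^{2} = 22201$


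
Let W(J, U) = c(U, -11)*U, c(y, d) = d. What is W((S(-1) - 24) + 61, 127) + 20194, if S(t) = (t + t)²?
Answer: 18797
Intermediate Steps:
S(t) = 4*t² (S(t) = (2*t)² = 4*t²)
W(J, U) = -11*U
W((S(-1) - 24) + 61, 127) + 20194 = -11*127 + 20194 = -1397 + 20194 = 18797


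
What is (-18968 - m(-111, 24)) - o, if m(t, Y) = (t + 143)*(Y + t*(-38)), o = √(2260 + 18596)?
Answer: -154712 - 2*√5214 ≈ -1.5486e+5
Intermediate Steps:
o = 2*√5214 (o = √20856 = 2*√5214 ≈ 144.42)
m(t, Y) = (143 + t)*(Y - 38*t)
(-18968 - m(-111, 24)) - o = (-18968 - (-5434*(-111) - 38*(-111)² + 143*24 + 24*(-111))) - 2*√5214 = (-18968 - (603174 - 38*12321 + 3432 - 2664)) - 2*√5214 = (-18968 - (603174 - 468198 + 3432 - 2664)) - 2*√5214 = (-18968 - 1*135744) - 2*√5214 = (-18968 - 135744) - 2*√5214 = -154712 - 2*√5214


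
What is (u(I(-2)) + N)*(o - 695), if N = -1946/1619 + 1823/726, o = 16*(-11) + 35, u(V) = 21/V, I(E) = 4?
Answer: -292959461/53427 ≈ -5483.4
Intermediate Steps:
o = -141 (o = -176 + 35 = -141)
N = 1538641/1175394 (N = -1946*1/1619 + 1823*(1/726) = -1946/1619 + 1823/726 = 1538641/1175394 ≈ 1.3090)
(u(I(-2)) + N)*(o - 695) = (21/4 + 1538641/1175394)*(-141 - 695) = (21*(1/4) + 1538641/1175394)*(-836) = (21/4 + 1538641/1175394)*(-836) = (15418919/2350788)*(-836) = -292959461/53427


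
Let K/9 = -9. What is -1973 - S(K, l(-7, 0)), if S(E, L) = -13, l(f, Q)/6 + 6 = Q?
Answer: -1960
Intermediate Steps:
K = -81 (K = 9*(-9) = -81)
l(f, Q) = -36 + 6*Q
-1973 - S(K, l(-7, 0)) = -1973 - 1*(-13) = -1973 + 13 = -1960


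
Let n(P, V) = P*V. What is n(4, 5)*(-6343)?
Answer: -126860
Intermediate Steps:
n(4, 5)*(-6343) = (4*5)*(-6343) = 20*(-6343) = -126860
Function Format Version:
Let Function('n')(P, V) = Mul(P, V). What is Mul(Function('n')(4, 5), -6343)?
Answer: -126860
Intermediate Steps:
Mul(Function('n')(4, 5), -6343) = Mul(Mul(4, 5), -6343) = Mul(20, -6343) = -126860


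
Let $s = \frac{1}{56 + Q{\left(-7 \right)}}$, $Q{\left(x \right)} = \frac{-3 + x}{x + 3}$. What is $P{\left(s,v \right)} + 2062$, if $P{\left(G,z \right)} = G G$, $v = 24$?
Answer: $\frac{28226722}{13689} \approx 2062.0$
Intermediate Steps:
$Q{\left(x \right)} = \frac{-3 + x}{3 + x}$
$s = \frac{2}{117}$ ($s = \frac{1}{56 + \frac{-3 - 7}{3 - 7}} = \frac{1}{56 + \frac{1}{-4} \left(-10\right)} = \frac{1}{56 - - \frac{5}{2}} = \frac{1}{56 + \frac{5}{2}} = \frac{1}{\frac{117}{2}} = \frac{2}{117} \approx 0.017094$)
$P{\left(G,z \right)} = G^{2}$
$P{\left(s,v \right)} + 2062 = \left(\frac{2}{117}\right)^{2} + 2062 = \frac{4}{13689} + 2062 = \frac{28226722}{13689}$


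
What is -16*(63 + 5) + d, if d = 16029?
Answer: 14941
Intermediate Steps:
-16*(63 + 5) + d = -16*(63 + 5) + 16029 = -16*68 + 16029 = -1088 + 16029 = 14941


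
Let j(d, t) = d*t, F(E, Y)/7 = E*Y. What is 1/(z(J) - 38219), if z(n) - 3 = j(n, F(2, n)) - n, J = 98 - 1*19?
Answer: 1/49079 ≈ 2.0375e-5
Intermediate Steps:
J = 79 (J = 98 - 19 = 79)
F(E, Y) = 7*E*Y (F(E, Y) = 7*(E*Y) = 7*E*Y)
z(n) = 3 - n + 14*n² (z(n) = 3 + (n*(7*2*n) - n) = 3 + (n*(14*n) - n) = 3 + (14*n² - n) = 3 + (-n + 14*n²) = 3 - n + 14*n²)
1/(z(J) - 38219) = 1/((3 - 1*79 + 14*79²) - 38219) = 1/((3 - 79 + 14*6241) - 38219) = 1/((3 - 79 + 87374) - 38219) = 1/(87298 - 38219) = 1/49079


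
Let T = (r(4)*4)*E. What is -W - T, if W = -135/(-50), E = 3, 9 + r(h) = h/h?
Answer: 933/10 ≈ 93.300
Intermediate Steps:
r(h) = -8 (r(h) = -9 + h/h = -9 + 1 = -8)
T = -96 (T = -8*4*3 = -32*3 = -96)
W = 27/10 (W = -135*(-1/50) = 27/10 ≈ 2.7000)
-W - T = -1*27/10 - 1*(-96) = -27/10 + 96 = 933/10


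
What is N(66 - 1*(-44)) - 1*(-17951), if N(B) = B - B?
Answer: 17951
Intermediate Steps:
N(B) = 0
N(66 - 1*(-44)) - 1*(-17951) = 0 - 1*(-17951) = 0 + 17951 = 17951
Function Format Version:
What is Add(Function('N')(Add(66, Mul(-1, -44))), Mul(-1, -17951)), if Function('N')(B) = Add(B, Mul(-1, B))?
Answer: 17951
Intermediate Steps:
Function('N')(B) = 0
Add(Function('N')(Add(66, Mul(-1, -44))), Mul(-1, -17951)) = Add(0, Mul(-1, -17951)) = Add(0, 17951) = 17951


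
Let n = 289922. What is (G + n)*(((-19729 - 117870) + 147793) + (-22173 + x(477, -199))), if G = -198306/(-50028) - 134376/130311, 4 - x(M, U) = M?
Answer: -59432460424370018/16462623 ≈ -3.6101e+9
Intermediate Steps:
x(M, U) = 4 - M
G = 1062160591/362177706 (G = -198306*(-1/50028) - 134376*1/130311 = 33051/8338 - 44792/43437 = 1062160591/362177706 ≈ 2.9327)
(G + n)*(((-19729 - 117870) + 147793) + (-22173 + x(477, -199))) = (1062160591/362177706 + 289922)*(((-19729 - 117870) + 147793) + (-22173 + (4 - 1*477))) = 105004347039523*((-137599 + 147793) + (-22173 + (4 - 477)))/362177706 = 105004347039523*(10194 + (-22173 - 473))/362177706 = 105004347039523*(10194 - 22646)/362177706 = (105004347039523/362177706)*(-12452) = -59432460424370018/16462623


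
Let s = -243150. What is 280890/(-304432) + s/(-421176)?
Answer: -922530955/2671238584 ≈ -0.34536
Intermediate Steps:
280890/(-304432) + s/(-421176) = 280890/(-304432) - 243150/(-421176) = 280890*(-1/304432) - 243150*(-1/421176) = -140445/152216 + 40525/70196 = -922530955/2671238584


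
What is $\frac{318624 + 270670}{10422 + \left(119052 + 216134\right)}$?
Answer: $\frac{294647}{172804} \approx 1.7051$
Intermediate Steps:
$\frac{318624 + 270670}{10422 + \left(119052 + 216134\right)} = \frac{589294}{10422 + 335186} = \frac{589294}{345608} = 589294 \cdot \frac{1}{345608} = \frac{294647}{172804}$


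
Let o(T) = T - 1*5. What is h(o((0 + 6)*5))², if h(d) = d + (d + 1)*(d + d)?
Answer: 1755625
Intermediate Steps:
o(T) = -5 + T (o(T) = T - 5 = -5 + T)
h(d) = d + 2*d*(1 + d) (h(d) = d + (1 + d)*(2*d) = d + 2*d*(1 + d))
h(o((0 + 6)*5))² = ((-5 + (0 + 6)*5)*(3 + 2*(-5 + (0 + 6)*5)))² = ((-5 + 6*5)*(3 + 2*(-5 + 6*5)))² = ((-5 + 30)*(3 + 2*(-5 + 30)))² = (25*(3 + 2*25))² = (25*(3 + 50))² = (25*53)² = 1325² = 1755625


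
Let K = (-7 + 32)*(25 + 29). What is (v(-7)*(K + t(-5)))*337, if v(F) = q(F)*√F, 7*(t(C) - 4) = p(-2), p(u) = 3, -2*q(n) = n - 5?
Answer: 19170582*I*√7/7 ≈ 7.2458e+6*I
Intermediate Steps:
q(n) = 5/2 - n/2 (q(n) = -(n - 5)/2 = -(-5 + n)/2 = 5/2 - n/2)
t(C) = 31/7 (t(C) = 4 + (⅐)*3 = 4 + 3/7 = 31/7)
v(F) = √F*(5/2 - F/2) (v(F) = (5/2 - F/2)*√F = √F*(5/2 - F/2))
K = 1350 (K = 25*54 = 1350)
(v(-7)*(K + t(-5)))*337 = ((√(-7)*(5 - 1*(-7))/2)*(1350 + 31/7))*337 = (((I*√7)*(5 + 7)/2)*(9481/7))*337 = (((½)*(I*√7)*12)*(9481/7))*337 = ((6*I*√7)*(9481/7))*337 = (56886*I*√7/7)*337 = 19170582*I*√7/7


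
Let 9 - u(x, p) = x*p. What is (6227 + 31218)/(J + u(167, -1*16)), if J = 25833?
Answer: 37445/28514 ≈ 1.3132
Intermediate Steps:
u(x, p) = 9 - p*x (u(x, p) = 9 - x*p = 9 - p*x)
(6227 + 31218)/(J + u(167, -1*16)) = (6227 + 31218)/(25833 + (9 - 1*(-1*16)*167)) = 37445/(25833 + (9 - 1*(-16)*167)) = 37445/(25833 + (9 + 2672)) = 37445/(25833 + 2681) = 37445/28514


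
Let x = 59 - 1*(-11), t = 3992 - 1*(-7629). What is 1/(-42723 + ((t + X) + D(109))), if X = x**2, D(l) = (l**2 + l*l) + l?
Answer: -1/2331 ≈ -0.00042900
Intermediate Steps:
D(l) = l + 2*l**2 (D(l) = (l**2 + l**2) + l = 2*l**2 + l = l + 2*l**2)
t = 11621 (t = 3992 + 7629 = 11621)
x = 70 (x = 59 + 11 = 70)
X = 4900 (X = 70**2 = 4900)
1/(-42723 + ((t + X) + D(109))) = 1/(-42723 + ((11621 + 4900) + 109*(1 + 2*109))) = 1/(-42723 + (16521 + 109*(1 + 218))) = 1/(-42723 + (16521 + 109*219)) = 1/(-42723 + (16521 + 23871)) = 1/(-42723 + 40392) = 1/(-2331) = -1/2331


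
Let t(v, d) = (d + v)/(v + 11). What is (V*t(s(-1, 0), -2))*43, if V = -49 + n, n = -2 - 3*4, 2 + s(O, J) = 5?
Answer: -387/2 ≈ -193.50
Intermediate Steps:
s(O, J) = 3 (s(O, J) = -2 + 5 = 3)
t(v, d) = (d + v)/(11 + v)
n = -14 (n = -2 - 12 = -14)
V = -63 (V = -49 - 14 = -63)
(V*t(s(-1, 0), -2))*43 = -63*(-2 + 3)/(11 + 3)*43 = -63/14*43 = -9/2*43 = -387/2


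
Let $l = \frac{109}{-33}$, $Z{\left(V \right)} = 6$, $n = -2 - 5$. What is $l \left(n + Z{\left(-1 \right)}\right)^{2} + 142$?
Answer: $\frac{4577}{33} \approx 138.7$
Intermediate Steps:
$n = -7$
$l = - \frac{109}{33}$ ($l = 109 \left(- \frac{1}{33}\right) = - \frac{109}{33} \approx -3.303$)
$l \left(n + Z{\left(-1 \right)}\right)^{2} + 142 = - \frac{109 \left(-7 + 6\right)^{2}}{33} + 142 = - \frac{109 \left(-1\right)^{2}}{33} + 142 = \left(- \frac{109}{33}\right) 1 + 142 = - \frac{109}{33} + 142 = \frac{4577}{33}$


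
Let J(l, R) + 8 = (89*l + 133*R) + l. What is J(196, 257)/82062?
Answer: 5757/9118 ≈ 0.63139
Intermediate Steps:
J(l, R) = -8 + 90*l + 133*R (J(l, R) = -8 + ((89*l + 133*R) + l) = -8 + (90*l + 133*R) = -8 + 90*l + 133*R)
J(196, 257)/82062 = (-8 + 90*196 + 133*257)/82062 = (-8 + 17640 + 34181)*(1/82062) = 51813*(1/82062) = 5757/9118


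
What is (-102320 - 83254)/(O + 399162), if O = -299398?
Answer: -92787/49882 ≈ -1.8601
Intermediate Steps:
(-102320 - 83254)/(O + 399162) = (-102320 - 83254)/(-299398 + 399162) = -185574/99764 = -185574*1/99764 = -92787/49882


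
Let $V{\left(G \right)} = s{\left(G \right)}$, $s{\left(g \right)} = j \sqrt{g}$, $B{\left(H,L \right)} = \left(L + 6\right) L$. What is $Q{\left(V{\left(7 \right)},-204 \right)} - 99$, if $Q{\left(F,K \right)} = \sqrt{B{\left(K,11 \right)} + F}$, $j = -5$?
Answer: $-99 + \sqrt{187 - 5 \sqrt{7}} \approx -85.818$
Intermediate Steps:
$B{\left(H,L \right)} = L \left(6 + L\right)$ ($B{\left(H,L \right)} = \left(6 + L\right) L = L \left(6 + L\right)$)
$s{\left(g \right)} = - 5 \sqrt{g}$
$V{\left(G \right)} = - 5 \sqrt{G}$
$Q{\left(F,K \right)} = \sqrt{187 + F}$ ($Q{\left(F,K \right)} = \sqrt{11 \left(6 + 11\right) + F} = \sqrt{11 \cdot 17 + F} = \sqrt{187 + F}$)
$Q{\left(V{\left(7 \right)},-204 \right)} - 99 = \sqrt{187 - 5 \sqrt{7}} - 99 = -99 + \sqrt{187 - 5 \sqrt{7}}$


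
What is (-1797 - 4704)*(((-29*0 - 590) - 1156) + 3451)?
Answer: -11084205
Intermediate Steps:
(-1797 - 4704)*(((-29*0 - 590) - 1156) + 3451) = -6501*(((0 - 590) - 1156) + 3451) = -6501*((-590 - 1156) + 3451) = -6501*(-1746 + 3451) = -6501*1705 = -11084205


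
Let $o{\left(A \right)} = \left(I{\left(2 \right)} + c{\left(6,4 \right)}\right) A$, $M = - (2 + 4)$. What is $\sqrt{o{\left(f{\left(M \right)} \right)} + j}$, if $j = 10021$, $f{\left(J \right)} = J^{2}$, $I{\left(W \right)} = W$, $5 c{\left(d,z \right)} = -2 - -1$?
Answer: $\frac{\sqrt{252145}}{5} \approx 100.43$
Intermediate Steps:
$c{\left(d,z \right)} = - \frac{1}{5}$ ($c{\left(d,z \right)} = \frac{-2 - -1}{5} = \frac{-2 + 1}{5} = \frac{1}{5} \left(-1\right) = - \frac{1}{5}$)
$M = -6$ ($M = \left(-1\right) 6 = -6$)
$o{\left(A \right)} = \frac{9 A}{5}$ ($o{\left(A \right)} = \left(2 - \frac{1}{5}\right) A = \frac{9 A}{5}$)
$\sqrt{o{\left(f{\left(M \right)} \right)} + j} = \sqrt{\frac{9 \left(-6\right)^{2}}{5} + 10021} = \sqrt{\frac{9}{5} \cdot 36 + 10021} = \sqrt{\frac{324}{5} + 10021} = \sqrt{\frac{50429}{5}} = \frac{\sqrt{252145}}{5}$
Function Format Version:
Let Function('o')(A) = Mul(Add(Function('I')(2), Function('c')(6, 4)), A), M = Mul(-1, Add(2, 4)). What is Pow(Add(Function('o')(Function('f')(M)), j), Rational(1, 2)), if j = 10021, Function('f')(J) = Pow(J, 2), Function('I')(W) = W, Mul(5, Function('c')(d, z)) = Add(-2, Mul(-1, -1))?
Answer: Mul(Rational(1, 5), Pow(252145, Rational(1, 2))) ≈ 100.43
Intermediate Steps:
Function('c')(d, z) = Rational(-1, 5) (Function('c')(d, z) = Mul(Rational(1, 5), Add(-2, Mul(-1, -1))) = Mul(Rational(1, 5), Add(-2, 1)) = Mul(Rational(1, 5), -1) = Rational(-1, 5))
M = -6 (M = Mul(-1, 6) = -6)
Function('o')(A) = Mul(Rational(9, 5), A) (Function('o')(A) = Mul(Add(2, Rational(-1, 5)), A) = Mul(Rational(9, 5), A))
Pow(Add(Function('o')(Function('f')(M)), j), Rational(1, 2)) = Pow(Add(Mul(Rational(9, 5), Pow(-6, 2)), 10021), Rational(1, 2)) = Pow(Add(Mul(Rational(9, 5), 36), 10021), Rational(1, 2)) = Pow(Add(Rational(324, 5), 10021), Rational(1, 2)) = Pow(Rational(50429, 5), Rational(1, 2)) = Mul(Rational(1, 5), Pow(252145, Rational(1, 2)))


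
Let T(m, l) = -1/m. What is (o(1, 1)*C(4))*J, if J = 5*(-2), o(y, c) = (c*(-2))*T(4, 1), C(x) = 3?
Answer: -15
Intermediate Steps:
o(y, c) = c/2 (o(y, c) = (c*(-2))*(-1/4) = (-2*c)*(-1*¼) = -2*c*(-¼) = c/2)
J = -10
(o(1, 1)*C(4))*J = (((½)*1)*3)*(-10) = ((½)*3)*(-10) = (3/2)*(-10) = -15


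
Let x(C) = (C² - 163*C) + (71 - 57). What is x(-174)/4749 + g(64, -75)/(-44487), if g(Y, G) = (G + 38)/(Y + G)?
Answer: 9567197017/774652131 ≈ 12.350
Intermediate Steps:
x(C) = 14 + C² - 163*C (x(C) = (C² - 163*C) + 14 = 14 + C² - 163*C)
g(Y, G) = (38 + G)/(G + Y)
x(-174)/4749 + g(64, -75)/(-44487) = (14 + (-174)² - 163*(-174))/4749 + ((38 - 75)/(-75 + 64))/(-44487) = (14 + 30276 + 28362)*(1/4749) + (-37/(-11))*(-1/44487) = 58652*(1/4749) - 1/11*(-37)*(-1/44487) = 58652/4749 + (37/11)*(-1/44487) = 58652/4749 - 37/489357 = 9567197017/774652131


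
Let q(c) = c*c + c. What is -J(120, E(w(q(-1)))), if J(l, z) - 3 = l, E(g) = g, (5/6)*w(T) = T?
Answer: -123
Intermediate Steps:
q(c) = c + c² (q(c) = c² + c = c + c²)
w(T) = 6*T/5
J(l, z) = 3 + l
-J(120, E(w(q(-1)))) = -(3 + 120) = -1*123 = -123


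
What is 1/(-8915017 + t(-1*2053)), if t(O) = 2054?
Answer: -1/8912963 ≈ -1.1220e-7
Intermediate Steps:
1/(-8915017 + t(-1*2053)) = 1/(-8915017 + 2054) = 1/(-8912963) = -1/8912963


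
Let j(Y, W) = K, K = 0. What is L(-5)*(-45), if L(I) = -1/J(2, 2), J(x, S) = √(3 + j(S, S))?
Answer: 15*√3 ≈ 25.981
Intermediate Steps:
j(Y, W) = 0
J(x, S) = √3 (J(x, S) = √(3 + 0) = √3)
L(I) = -√3/3 (L(I) = -1/(√3) = -√3/3)
L(-5)*(-45) = -√3/3*(-45) = 15*√3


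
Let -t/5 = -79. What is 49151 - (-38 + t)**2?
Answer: -78298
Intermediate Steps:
t = 395 (t = -5*(-79) = 395)
49151 - (-38 + t)**2 = 49151 - (-38 + 395)**2 = 49151 - 1*357**2 = 49151 - 1*127449 = 49151 - 127449 = -78298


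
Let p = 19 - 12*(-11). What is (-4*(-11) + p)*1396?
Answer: 272220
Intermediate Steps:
p = 151 (p = 19 + 132 = 151)
(-4*(-11) + p)*1396 = (-4*(-11) + 151)*1396 = (44 + 151)*1396 = 195*1396 = 272220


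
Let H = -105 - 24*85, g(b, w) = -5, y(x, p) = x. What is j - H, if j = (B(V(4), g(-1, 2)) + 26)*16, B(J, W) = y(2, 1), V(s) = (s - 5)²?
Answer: 2593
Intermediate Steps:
H = -2145 (H = -105 - 2040 = -2145)
V(s) = (-5 + s)²
B(J, W) = 2
j = 448 (j = (2 + 26)*16 = 28*16 = 448)
j - H = 448 - 1*(-2145) = 448 + 2145 = 2593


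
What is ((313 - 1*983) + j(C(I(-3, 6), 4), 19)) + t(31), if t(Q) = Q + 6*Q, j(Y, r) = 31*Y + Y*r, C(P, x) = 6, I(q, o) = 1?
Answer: -153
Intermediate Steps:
t(Q) = 7*Q
((313 - 1*983) + j(C(I(-3, 6), 4), 19)) + t(31) = ((313 - 1*983) + 6*(31 + 19)) + 7*31 = ((313 - 983) + 6*50) + 217 = (-670 + 300) + 217 = -370 + 217 = -153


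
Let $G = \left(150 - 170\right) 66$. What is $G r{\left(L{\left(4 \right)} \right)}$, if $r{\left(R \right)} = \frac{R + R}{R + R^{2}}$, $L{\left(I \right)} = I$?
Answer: $-528$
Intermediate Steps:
$r{\left(R \right)} = \frac{2 R}{R + R^{2}}$
$G = -1320$ ($G = \left(-20\right) 66 = -1320$)
$G r{\left(L{\left(4 \right)} \right)} = - 1320 \frac{2}{1 + 4} = - 1320 \cdot \frac{2}{5} = - 1320 \cdot 2 \cdot \frac{1}{5} = \left(-1320\right) \frac{2}{5} = -528$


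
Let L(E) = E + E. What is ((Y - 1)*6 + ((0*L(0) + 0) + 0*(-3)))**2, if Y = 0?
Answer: 36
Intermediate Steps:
L(E) = 2*E
((Y - 1)*6 + ((0*L(0) + 0) + 0*(-3)))**2 = ((0 - 1)*6 + ((0*(2*0) + 0) + 0*(-3)))**2 = (-1*6 + ((0*0 + 0) + 0))**2 = (-6 + ((0 + 0) + 0))**2 = (-6 + (0 + 0))**2 = (-6 + 0)**2 = (-6)**2 = 36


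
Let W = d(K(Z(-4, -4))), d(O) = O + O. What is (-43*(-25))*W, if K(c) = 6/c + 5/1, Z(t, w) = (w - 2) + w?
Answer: 9460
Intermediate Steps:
Z(t, w) = -2 + 2*w (Z(t, w) = (-2 + w) + w = -2 + 2*w)
K(c) = 5 + 6/c (K(c) = 6/c + 5*1 = 6/c + 5 = 5 + 6/c)
d(O) = 2*O
W = 44/5 (W = 2*(5 + 6/(-2 + 2*(-4))) = 2*(5 + 6/(-2 - 8)) = 2*(5 + 6/(-10)) = 2*(5 + 6*(-⅒)) = 2*(5 - ⅗) = 2*(22/5) = 44/5 ≈ 8.8000)
(-43*(-25))*W = -43*(-25)*(44/5) = 1075*(44/5) = 9460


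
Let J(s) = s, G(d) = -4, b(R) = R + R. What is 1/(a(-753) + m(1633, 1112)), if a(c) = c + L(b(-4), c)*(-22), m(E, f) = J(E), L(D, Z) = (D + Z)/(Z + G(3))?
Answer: 757/649418 ≈ 0.0011657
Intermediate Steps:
b(R) = 2*R
L(D, Z) = (D + Z)/(-4 + Z) (L(D, Z) = (D + Z)/(Z - 4) = (D + Z)/(-4 + Z))
m(E, f) = E
a(c) = c - 22*(-8 + c)/(-4 + c) (a(c) = c + ((2*(-4) + c)/(-4 + c))*(-22) = c + ((-8 + c)/(-4 + c))*(-22) = c - 22*(-8 + c)/(-4 + c))
1/(a(-753) + m(1633, 1112)) = 1/((176 + (-753)² - 26*(-753))/(-4 - 753) + 1633) = 1/((176 + 567009 + 19578)/(-757) + 1633) = 1/(-1/757*586763 + 1633) = 1/(-586763/757 + 1633) = 1/(649418/757) = 757/649418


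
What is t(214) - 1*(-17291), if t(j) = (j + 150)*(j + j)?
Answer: 173083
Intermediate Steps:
t(j) = 2*j*(150 + j) (t(j) = (150 + j)*(2*j) = 2*j*(150 + j))
t(214) - 1*(-17291) = 2*214*(150 + 214) - 1*(-17291) = 2*214*364 + 17291 = 155792 + 17291 = 173083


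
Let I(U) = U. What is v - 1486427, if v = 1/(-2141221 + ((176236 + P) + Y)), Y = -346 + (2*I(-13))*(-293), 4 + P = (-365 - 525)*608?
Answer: -3714338785400/2498837 ≈ -1.4864e+6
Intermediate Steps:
P = -541124 (P = -4 + (-365 - 525)*608 = -4 - 890*608 = -4 - 541120 = -541124)
Y = 7272 (Y = -346 + (2*(-13))*(-293) = -346 - 26*(-293) = -346 + 7618 = 7272)
v = -1/2498837 (v = 1/(-2141221 + ((176236 - 541124) + 7272)) = 1/(-2141221 + (-364888 + 7272)) = 1/(-2141221 - 357616) = 1/(-2498837) = -1/2498837 ≈ -4.0019e-7)
v - 1486427 = -1/2498837 - 1486427 = -3714338785400/2498837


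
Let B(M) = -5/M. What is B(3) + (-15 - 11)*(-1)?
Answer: 73/3 ≈ 24.333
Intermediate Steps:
B(3) + (-15 - 11)*(-1) = -5/3 + (-15 - 11)*(-1) = -5*⅓ - 26*(-1) = -5/3 + 26 = 73/3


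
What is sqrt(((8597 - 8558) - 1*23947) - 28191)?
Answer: I*sqrt(52099) ≈ 228.25*I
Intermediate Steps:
sqrt(((8597 - 8558) - 1*23947) - 28191) = sqrt((39 - 23947) - 28191) = sqrt(-23908 - 28191) = sqrt(-52099) = I*sqrt(52099)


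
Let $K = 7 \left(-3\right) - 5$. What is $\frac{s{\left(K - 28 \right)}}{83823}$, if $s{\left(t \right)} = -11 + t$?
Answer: $- \frac{65}{83823} \approx -0.00077544$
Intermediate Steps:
$K = -26$ ($K = -21 - 5 = -26$)
$\frac{s{\left(K - 28 \right)}}{83823} = \frac{-11 - 54}{83823} = \left(-11 - 54\right) \frac{1}{83823} = \left(-65\right) \frac{1}{83823} = - \frac{65}{83823}$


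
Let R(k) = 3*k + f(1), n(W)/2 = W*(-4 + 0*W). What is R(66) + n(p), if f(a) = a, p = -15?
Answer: 319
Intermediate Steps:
n(W) = -8*W (n(W) = 2*(W*(-4 + 0*W)) = 2*(W*(-4 + 0)) = 2*(W*(-4)) = 2*(-4*W) = -8*W)
R(k) = 1 + 3*k (R(k) = 3*k + 1 = 1 + 3*k)
R(66) + n(p) = (1 + 3*66) - 8*(-15) = (1 + 198) + 120 = 199 + 120 = 319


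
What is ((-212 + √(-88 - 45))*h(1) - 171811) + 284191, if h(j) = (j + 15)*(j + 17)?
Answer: 51324 + 288*I*√133 ≈ 51324.0 + 3321.4*I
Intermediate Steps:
h(j) = (15 + j)*(17 + j)
((-212 + √(-88 - 45))*h(1) - 171811) + 284191 = ((-212 + √(-88 - 45))*(255 + 1² + 32*1) - 171811) + 284191 = ((-212 + √(-133))*(255 + 1 + 32) - 171811) + 284191 = ((-212 + I*√133)*288 - 171811) + 284191 = ((-61056 + 288*I*√133) - 171811) + 284191 = (-232867 + 288*I*√133) + 284191 = 51324 + 288*I*√133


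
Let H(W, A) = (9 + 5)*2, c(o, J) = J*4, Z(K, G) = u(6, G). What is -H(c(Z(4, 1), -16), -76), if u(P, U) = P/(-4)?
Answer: -28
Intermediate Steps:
u(P, U) = -P/4 (u(P, U) = P*(-¼) = -P/4)
Z(K, G) = -3/2 (Z(K, G) = -¼*6 = -3/2)
c(o, J) = 4*J
H(W, A) = 28 (H(W, A) = 14*2 = 28)
-H(c(Z(4, 1), -16), -76) = -1*28 = -28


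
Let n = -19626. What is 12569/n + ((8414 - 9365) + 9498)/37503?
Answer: -33736865/81781542 ≈ -0.41252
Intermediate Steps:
12569/n + ((8414 - 9365) + 9498)/37503 = 12569/(-19626) + ((8414 - 9365) + 9498)/37503 = 12569*(-1/19626) + (-951 + 9498)*(1/37503) = -12569/19626 + 8547*(1/37503) = -12569/19626 + 2849/12501 = -33736865/81781542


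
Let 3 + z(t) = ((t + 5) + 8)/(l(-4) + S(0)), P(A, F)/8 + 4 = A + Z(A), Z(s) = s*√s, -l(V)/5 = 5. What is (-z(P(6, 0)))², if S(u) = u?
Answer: 4928/125 + 9984*√6/625 ≈ 78.553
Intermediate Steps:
l(V) = -25 (l(V) = -5*5 = -25)
Z(s) = s^(3/2)
P(A, F) = -32 + 8*A + 8*A^(3/2) (P(A, F) = -32 + 8*(A + A^(3/2)) = -32 + (8*A + 8*A^(3/2)) = -32 + 8*A + 8*A^(3/2))
z(t) = -88/25 - t/25 (z(t) = -3 + ((t + 5) + 8)/(-25 + 0) = -3 + ((5 + t) + 8)/(-25) = -3 + (13 + t)*(-1/25) = -3 + (-13/25 - t/25) = -88/25 - t/25)
(-z(P(6, 0)))² = (-(-88/25 - (-32 + 8*6 + 8*6^(3/2))/25))² = (-(-88/25 - (-32 + 48 + 8*(6*√6))/25))² = (-(-88/25 - (-32 + 48 + 48*√6)/25))² = (-(-88/25 - (16 + 48*√6)/25))² = (-(-88/25 + (-16/25 - 48*√6/25)))² = (-(-104/25 - 48*√6/25))² = (104/25 + 48*√6/25)²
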